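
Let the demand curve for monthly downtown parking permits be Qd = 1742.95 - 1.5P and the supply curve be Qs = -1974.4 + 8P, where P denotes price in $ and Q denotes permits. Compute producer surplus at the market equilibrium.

Equating demand and supply, 1742.95 - 1.5P = -1974.4 + 8P gives 9.5P = 3717.35, so P* = 391.3.
From the demand curve, Q* = 1742.95 - 1.5(391.3) = 1156.
Supply choke price (Qs = 0): P = 246.8. Producer surplus = ½ × (391.3 - 246.8) × 1156 = 83521.

Producer surplus = 83521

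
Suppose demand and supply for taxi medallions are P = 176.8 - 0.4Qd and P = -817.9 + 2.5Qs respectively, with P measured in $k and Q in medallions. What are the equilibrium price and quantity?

P* = 39.6, Q* = 343

Inverting to quantity form: Qd = 442 - 2.5P and Qs = 327.16 + 0.4P.
Equating demand and supply, 442 - 2.5P = 327.16 + 0.4P gives 2.9P = 114.84, so P* = 39.6.
Then Q* = 442 - 2.5(39.6) = 343.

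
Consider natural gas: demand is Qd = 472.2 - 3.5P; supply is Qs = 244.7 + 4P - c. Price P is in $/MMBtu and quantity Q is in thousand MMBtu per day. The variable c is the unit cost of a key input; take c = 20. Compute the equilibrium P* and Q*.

P* = 33, Q* = 356.7

With c = 20, supply is Qs = 224.7 + 4P.
Equating demand and supply, 472.2 - 3.5P = 224.7 + 4P gives 7.5P = 247.5, so P* = 33.
Plugging P* into demand: Q* = 472.2 - 3.5(33) = 356.7.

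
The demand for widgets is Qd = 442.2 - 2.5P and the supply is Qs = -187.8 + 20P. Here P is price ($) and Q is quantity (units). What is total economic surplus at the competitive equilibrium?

Total surplus = 31169.889

The market clears where 442.2 - 2.5P = -187.8 + 20P. Rearranging, 22.5P = 630, hence P* = 28.
Then Q* = 442.2 - 2.5(28) = 372.2.
Demand choke price = 176.88; supply choke price = 9.39. CS = ½(176.88 - 28)(372.2) = 27706.568; PS = ½(28 - 9.39)(372.2) = 3463.321. Total surplus = 31169.889.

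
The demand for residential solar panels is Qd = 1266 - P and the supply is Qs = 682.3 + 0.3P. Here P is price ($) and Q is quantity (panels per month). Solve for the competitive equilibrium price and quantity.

P* = 449, Q* = 817

The market clears where 1266 - P = 682.3 + 0.3P. Rearranging, 1.3P = 583.7, hence P* = 449.
From the demand curve, Q* = 1266 - 449 = 817.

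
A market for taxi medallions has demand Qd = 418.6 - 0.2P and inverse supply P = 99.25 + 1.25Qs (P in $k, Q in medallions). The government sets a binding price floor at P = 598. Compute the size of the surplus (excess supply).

Surplus = 100

In direct form, Qs = -79.4 + 0.8P.
At P = 598: Qd = 299 and Qs = 399.
Surplus = Qs - Qd = 399 - 299 = 100.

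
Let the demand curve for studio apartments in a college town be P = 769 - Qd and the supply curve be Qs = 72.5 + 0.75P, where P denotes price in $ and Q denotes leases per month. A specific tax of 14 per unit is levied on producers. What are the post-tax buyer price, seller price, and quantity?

P_b = 404, P_s = 390, Q = 365

Inverting to quantity form: Qd = 769 - P.
Producers keep P_s = P_b - 14 per unit, so supply in terms of the buyer price is Qs = 62 + 0.75P_b.
Market clearing requires 769 - P_b = 62 + 0.75P_b; hence 707 = 1.75P_b and P_b = 404.
So P_s = 390 and the quantity traded is Q = 769 - 404 = 365.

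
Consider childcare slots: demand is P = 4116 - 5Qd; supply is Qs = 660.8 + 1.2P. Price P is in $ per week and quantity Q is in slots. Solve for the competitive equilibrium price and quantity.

Solving each curve for Q: Qd = 823.2 - 0.2P.
Equating demand and supply, 823.2 - 0.2P = 660.8 + 1.2P gives 1.4P = 162.4, so P* = 116.
Then Q* = 823.2 - 0.2(116) = 800.

P* = 116, Q* = 800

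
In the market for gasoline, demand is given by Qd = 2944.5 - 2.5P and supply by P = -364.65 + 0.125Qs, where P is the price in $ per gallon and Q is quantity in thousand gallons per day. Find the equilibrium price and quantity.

Rewriting in direct form: Qs = 2917.2 + 8P.
At equilibrium Qd = Qs, so 2944.5 - 2.5P = 2917.2 + 8P; collecting terms, 27.3 = 10.5P and P* = 2.6.
From the demand curve, Q* = 2944.5 - 2.5(2.6) = 2938.

P* = 2.6, Q* = 2938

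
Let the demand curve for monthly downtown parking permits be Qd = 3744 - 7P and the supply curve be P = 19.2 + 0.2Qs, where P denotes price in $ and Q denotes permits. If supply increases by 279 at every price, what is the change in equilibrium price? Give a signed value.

Inverting to quantity form: Qs = -96 + 5P.
The market clears where 3744 - 7P = -96 + 5P. Rearranging, 12P = 3840, hence P* = 320.
Substitute back: Q* = 3744 - 7(320) = 1504.
After the shift, supply is Qs = 183 + 5P.
New equilibrium: 3561 = 12P, so P = 296.75 and Q = 1666.75.
ΔP = 296.75 - 320 = -23.25.

ΔP = -23.25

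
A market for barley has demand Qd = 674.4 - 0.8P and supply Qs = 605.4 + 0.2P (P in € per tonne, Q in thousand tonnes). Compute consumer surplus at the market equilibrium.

Consumer surplus = 239630.4

Set Qd = Qs: 674.4 - 0.8P = 605.4 + 0.2P, so 69 = P and P* = 69.
Plugging P* into demand: Q* = 674.4 - 0.8(69) = 619.2.
Demand choke price (Qd = 0): P = 674.4/0.8 = 843. Consumer surplus = ½ × (843 - 69) × 619.2 = 239630.4.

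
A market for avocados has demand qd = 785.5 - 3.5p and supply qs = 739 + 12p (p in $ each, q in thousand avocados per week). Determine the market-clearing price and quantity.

At equilibrium qd = qs, so 785.5 - 3.5p = 739 + 12p; collecting terms, 46.5 = 15.5p and p* = 3.
Plugging p* into demand: q* = 785.5 - 3.5(3) = 775.

p* = 3, q* = 775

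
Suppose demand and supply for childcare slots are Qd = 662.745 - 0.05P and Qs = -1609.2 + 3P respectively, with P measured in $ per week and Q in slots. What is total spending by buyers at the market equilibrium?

Total spending by buyers = 465934.95

The market clears where 662.745 - 0.05P = -1609.2 + 3P. Rearranging, 3.05P = 2271.945, hence P* = 744.9.
Substitute back: Q* = 662.745 - 0.05(744.9) = 625.5.
Total spending by buyers = P* × Q* = 744.9 × 625.5 = 465934.95.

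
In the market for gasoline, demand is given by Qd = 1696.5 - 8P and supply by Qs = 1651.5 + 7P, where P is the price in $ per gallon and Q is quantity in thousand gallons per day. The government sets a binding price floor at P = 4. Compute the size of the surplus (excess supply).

Surplus = 15

At P = 4: Qd = 1664.5 and Qs = 1679.5.
Surplus = Qs - Qd = 1679.5 - 1664.5 = 15.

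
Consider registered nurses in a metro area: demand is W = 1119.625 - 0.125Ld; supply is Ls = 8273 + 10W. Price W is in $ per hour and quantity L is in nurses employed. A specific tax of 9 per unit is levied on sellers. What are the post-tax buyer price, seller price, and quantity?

W_b = 43, W_s = 34, L = 8613

Inverting to quantity form: Ld = 8957 - 8W.
Sellers keep W_s = W_b - 9 per unit, so supply in terms of the buyer price is Ls = 8183 + 10W_b.
Set Ld = Ls: 8957 - 8W_b = 8183 + 10W_b, so 774 = 18W_b and W_b = 43.
So W_s = 34 and the quantity traded is L = 8957 - 8(43) = 8613.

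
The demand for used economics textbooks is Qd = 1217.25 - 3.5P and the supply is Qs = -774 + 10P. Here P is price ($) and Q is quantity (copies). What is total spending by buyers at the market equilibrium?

Set Qd = Qs: 1217.25 - 3.5P = -774 + 10P, so 1991.25 = 13.5P and P* = 147.5.
Plugging P* into demand: Q* = 1217.25 - 3.5(147.5) = 701.
Total spending by buyers = P* × Q* = 147.5 × 701 = 103397.5.

Total spending by buyers = 103397.5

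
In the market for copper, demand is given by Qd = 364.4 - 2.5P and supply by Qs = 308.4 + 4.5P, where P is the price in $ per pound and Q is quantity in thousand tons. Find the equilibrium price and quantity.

Equating demand and supply, 364.4 - 2.5P = 308.4 + 4.5P gives 7P = 56, so P* = 8.
Plugging P* into demand: Q* = 364.4 - 2.5(8) = 344.4.

P* = 8, Q* = 344.4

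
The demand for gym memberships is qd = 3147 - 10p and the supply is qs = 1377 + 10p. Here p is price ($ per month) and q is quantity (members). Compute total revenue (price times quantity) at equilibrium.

Total revenue = 200187

At equilibrium qd = qs, so 3147 - 10p = 1377 + 10p; collecting terms, 1770 = 20p and p* = 88.5.
Substitute back: q* = 3147 - 10(88.5) = 2262.
Total revenue = p* × q* = 88.5 × 2262 = 200187.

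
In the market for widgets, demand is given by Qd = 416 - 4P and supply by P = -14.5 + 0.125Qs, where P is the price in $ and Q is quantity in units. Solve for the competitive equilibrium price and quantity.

P* = 25, Q* = 316

Inverting to quantity form: Qs = 116 + 8P.
Set Qd = Qs: 416 - 4P = 116 + 8P, so 300 = 12P and P* = 25.
From the demand curve, Q* = 416 - 4(25) = 316.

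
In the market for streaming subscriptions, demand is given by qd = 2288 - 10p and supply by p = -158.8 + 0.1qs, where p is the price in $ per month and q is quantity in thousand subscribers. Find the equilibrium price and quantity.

p* = 35, q* = 1938

Rewriting in direct form: qs = 1588 + 10p.
Set qd = qs: 2288 - 10p = 1588 + 10p, so 700 = 20p and p* = 35.
From the demand curve, q* = 2288 - 10(35) = 1938.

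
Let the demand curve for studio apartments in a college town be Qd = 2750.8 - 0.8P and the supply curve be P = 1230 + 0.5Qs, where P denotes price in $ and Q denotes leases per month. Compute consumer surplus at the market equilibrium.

Consumer surplus = 995402.5

Rewriting in direct form: Qs = -2460 + 2P.
The market clears where 2750.8 - 0.8P = -2460 + 2P. Rearranging, 2.8P = 5210.8, hence P* = 1861.
From the demand curve, Q* = 2750.8 - 0.8(1861) = 1262.
Demand choke price (Qd = 0): P = 2750.8/0.8 = 3438.5. Consumer surplus = ½ × (3438.5 - 1861) × 1262 = 995402.5.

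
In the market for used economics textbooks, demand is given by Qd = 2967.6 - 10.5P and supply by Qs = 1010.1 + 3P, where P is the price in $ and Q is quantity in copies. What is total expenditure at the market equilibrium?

Equating demand and supply, 2967.6 - 10.5P = 1010.1 + 3P gives 13.5P = 1957.5, so P* = 145.
Substitute back: Q* = 2967.6 - 10.5(145) = 1445.1.
Total expenditure = P* × Q* = 145 × 1445.1 = 209539.5.

Total expenditure = 209539.5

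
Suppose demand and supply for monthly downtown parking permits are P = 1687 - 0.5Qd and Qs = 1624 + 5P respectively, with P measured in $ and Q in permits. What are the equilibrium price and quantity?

P* = 250, Q* = 2874

In direct form, Qd = 3374 - 2P.
The market clears where 3374 - 2P = 1624 + 5P. Rearranging, 7P = 1750, hence P* = 250.
Substitute back: Q* = 3374 - 2(250) = 2874.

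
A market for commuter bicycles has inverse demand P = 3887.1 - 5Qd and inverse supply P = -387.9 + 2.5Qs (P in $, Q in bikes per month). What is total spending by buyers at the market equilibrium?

Total spending by buyers = 591147

Solving each curve for Q: Qd = 777.42 - 0.2P and Qs = 155.16 + 0.4P.
Set Qd = Qs: 777.42 - 0.2P = 155.16 + 0.4P, so 622.26 = 0.6P and P* = 1037.1.
Then Q* = 777.42 - 0.2(1037.1) = 570.
Total spending by buyers = P* × Q* = 1037.1 × 570 = 591147.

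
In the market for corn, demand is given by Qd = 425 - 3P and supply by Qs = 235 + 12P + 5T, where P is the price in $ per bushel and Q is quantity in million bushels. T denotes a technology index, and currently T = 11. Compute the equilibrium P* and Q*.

P* = 9, Q* = 398

With T = 11, supply is Qs = 290 + 12P.
At equilibrium Qd = Qs, so 425 - 3P = 290 + 12P; collecting terms, 135 = 15P and P* = 9.
Substitute back: Q* = 425 - 3(9) = 398.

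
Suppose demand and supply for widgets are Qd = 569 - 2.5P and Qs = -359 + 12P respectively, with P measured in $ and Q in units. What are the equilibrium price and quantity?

P* = 64, Q* = 409

Set Qd = Qs: 569 - 2.5P = -359 + 12P, so 928 = 14.5P and P* = 64.
Plugging P* into demand: Q* = 569 - 2.5(64) = 409.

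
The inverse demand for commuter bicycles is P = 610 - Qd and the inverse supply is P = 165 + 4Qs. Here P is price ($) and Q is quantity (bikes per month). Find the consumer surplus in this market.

Consumer surplus = 3960.5

In direct form, Qd = 610 - P and Qs = -41.25 + 0.25P.
Set Qd = Qs: 610 - P = -41.25 + 0.25P, so 651.25 = 1.25P and P* = 521.
Plugging P* into demand: Q* = 610 - 521 = 89.
Demand choke price (Qd = 0): P = 610. Consumer surplus = ½ × (610 - 521) × 89 = 3960.5.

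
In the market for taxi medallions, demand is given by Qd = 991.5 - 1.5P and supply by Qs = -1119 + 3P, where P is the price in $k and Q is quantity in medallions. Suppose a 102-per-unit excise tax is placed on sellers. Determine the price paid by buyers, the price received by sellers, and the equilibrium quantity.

Sellers keep P_s = P_b - 102 per unit, so supply in terms of the buyer price is Qs = -1425 + 3P_b.
Market clearing requires 991.5 - 1.5P_b = -1425 + 3P_b; hence 2416.5 = 4.5P_b and P_b = 537.
So P_s = 435 and the quantity traded is Q = 991.5 - 1.5(537) = 186.

P_b = 537, P_s = 435, Q = 186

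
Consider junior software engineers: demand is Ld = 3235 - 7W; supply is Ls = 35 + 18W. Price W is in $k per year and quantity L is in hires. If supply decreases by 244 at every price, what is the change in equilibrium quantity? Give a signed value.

ΔL = -68.32

Set Ld = Ls: 3235 - 7W = 35 + 18W, so 3200 = 25W and W* = 128.
Then L* = 3235 - 7(128) = 2339.
After the shift, supply is Ls = -209 + 18W.
New equilibrium: 3444 = 25W, so W = 137.76 and L = 2270.68.
ΔL = 2270.68 - 2339 = -68.32.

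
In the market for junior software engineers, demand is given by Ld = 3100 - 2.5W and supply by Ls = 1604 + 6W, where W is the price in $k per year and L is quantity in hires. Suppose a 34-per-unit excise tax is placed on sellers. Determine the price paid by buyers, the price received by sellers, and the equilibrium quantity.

The tax drives a wedge W_b - W_s = 34. Substituting W_s = W_b - 34 into supply: Ls = 1400 + 6W_b.
Equate demand and the shifted supply: 3100 - 2.5W_b = 1400 + 6W_b, giving 8.5W_b = 1700, so W_b = 200.
So W_s = 166 and the quantity traded is L = 3100 - 2.5(200) = 2600.

W_b = 200, W_s = 166, L = 2600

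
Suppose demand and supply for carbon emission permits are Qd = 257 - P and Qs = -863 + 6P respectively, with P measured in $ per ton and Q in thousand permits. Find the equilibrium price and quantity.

P* = 160, Q* = 97

Set Qd = Qs: 257 - P = -863 + 6P, so 1120 = 7P and P* = 160.
Substitute back: Q* = 257 - 160 = 97.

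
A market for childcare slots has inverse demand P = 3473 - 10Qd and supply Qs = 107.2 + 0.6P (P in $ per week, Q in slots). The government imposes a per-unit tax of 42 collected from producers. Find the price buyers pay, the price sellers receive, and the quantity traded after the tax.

P_b = 379, P_s = 337, Q = 309.4

Rewriting in direct form: Qd = 347.3 - 0.1P.
With a tax of 42 on producers, they supply based on the net price P_s = P_b - 42, so Qs = 82 + 0.6P_b.
Market clearing requires 347.3 - 0.1P_b = 82 + 0.6P_b; hence 265.3 = 0.7P_b and P_b = 379.
So P_s = 337 and the quantity traded is Q = 347.3 - 0.1(379) = 309.4.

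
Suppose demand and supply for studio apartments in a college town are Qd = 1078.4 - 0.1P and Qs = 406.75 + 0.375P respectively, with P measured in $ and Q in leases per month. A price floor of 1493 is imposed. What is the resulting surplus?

Evaluating both curves at the floor price 1493 gives Qd = 929.1, Qs = 966.625.
Surplus = Qs - Qd = 966.625 - 929.1 = 37.525.

Surplus = 37.525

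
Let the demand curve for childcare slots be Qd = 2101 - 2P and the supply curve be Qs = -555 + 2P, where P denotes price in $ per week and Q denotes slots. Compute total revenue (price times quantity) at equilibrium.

Total revenue = 513272

Equating demand and supply, 2101 - 2P = -555 + 2P gives 4P = 2656, so P* = 664.
From the demand curve, Q* = 2101 - 2(664) = 773.
Total revenue = P* × Q* = 664 × 773 = 513272.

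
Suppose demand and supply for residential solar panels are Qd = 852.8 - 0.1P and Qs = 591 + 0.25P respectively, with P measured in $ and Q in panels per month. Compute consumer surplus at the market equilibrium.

The market clears where 852.8 - 0.1P = 591 + 0.25P. Rearranging, 0.35P = 261.8, hence P* = 748.
Then Q* = 852.8 - 0.1(748) = 778.
Demand choke price (Qd = 0): P = 852.8/0.1 = 8528. Consumer surplus = ½ × (8528 - 748) × 778 = 3026420.

Consumer surplus = 3026420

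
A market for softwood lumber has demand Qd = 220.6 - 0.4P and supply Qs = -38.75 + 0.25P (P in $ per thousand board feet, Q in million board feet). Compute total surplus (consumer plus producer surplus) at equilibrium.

Total surplus = 12093.25

Set Qd = Qs: 220.6 - 0.4P = -38.75 + 0.25P, so 259.35 = 0.65P and P* = 399.
Substitute back: Q* = 220.6 - 0.4(399) = 61.
Demand choke price = 551.5; supply choke price = 155. CS = ½(551.5 - 399)(61) = 4651.25; PS = ½(399 - 155)(61) = 7442. Total surplus = 12093.25.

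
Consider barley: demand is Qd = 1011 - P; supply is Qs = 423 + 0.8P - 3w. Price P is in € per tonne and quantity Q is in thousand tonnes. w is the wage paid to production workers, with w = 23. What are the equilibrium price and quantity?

P* = 365, Q* = 646

With w = 23, supply is Qs = 354 + 0.8P.
Equating demand and supply, 1011 - P = 354 + 0.8P gives 1.8P = 657, so P* = 365.
Substitute back: Q* = 1011 - 365 = 646.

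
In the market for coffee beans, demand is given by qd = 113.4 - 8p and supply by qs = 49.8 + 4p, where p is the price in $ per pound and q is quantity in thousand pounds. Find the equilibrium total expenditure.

At equilibrium qd = qs, so 113.4 - 8p = 49.8 + 4p; collecting terms, 63.6 = 12p and p* = 5.3.
Substitute back: q* = 113.4 - 8(5.3) = 71.
Total expenditure = p* × q* = 5.3 × 71 = 376.3.

Total expenditure = 376.3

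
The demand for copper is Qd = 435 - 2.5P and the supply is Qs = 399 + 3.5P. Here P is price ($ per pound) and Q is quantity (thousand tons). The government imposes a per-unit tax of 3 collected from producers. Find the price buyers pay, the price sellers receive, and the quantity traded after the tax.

With a tax of 3 on producers, they supply based on the net price P_s = P_b - 3, so Qs = 388.5 + 3.5P_b.
Market clearing requires 435 - 2.5P_b = 388.5 + 3.5P_b; hence 46.5 = 6P_b and P_b = 7.75.
Then P_s = 7.75 - 3 = 4.75 and Q = 435 - 2.5(7.75) = 415.625.

P_b = 7.75, P_s = 4.75, Q = 415.625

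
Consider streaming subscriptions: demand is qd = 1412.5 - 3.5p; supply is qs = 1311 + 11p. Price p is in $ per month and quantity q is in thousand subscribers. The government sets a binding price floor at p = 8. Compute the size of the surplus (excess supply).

At p = 8: qd = 1384.5 and qs = 1399.
Surplus = qs - qd = 1399 - 1384.5 = 14.5.

Surplus = 14.5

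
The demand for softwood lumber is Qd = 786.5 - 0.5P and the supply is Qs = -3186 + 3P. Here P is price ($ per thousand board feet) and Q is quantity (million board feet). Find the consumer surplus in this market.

Consumer surplus = 47961

The market clears where 786.5 - 0.5P = -3186 + 3P. Rearranging, 3.5P = 3972.5, hence P* = 1135.
From the demand curve, Q* = 786.5 - 0.5(1135) = 219.
Demand choke price (Qd = 0): P = 786.5/0.5 = 1573. Consumer surplus = ½ × (1573 - 1135) × 219 = 47961.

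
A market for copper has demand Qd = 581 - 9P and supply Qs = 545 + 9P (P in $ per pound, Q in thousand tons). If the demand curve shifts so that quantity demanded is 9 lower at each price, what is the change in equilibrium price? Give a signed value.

At equilibrium Qd = Qs, so 581 - 9P = 545 + 9P; collecting terms, 36 = 18P and P* = 2.
Substitute back: Q* = 581 - 9(2) = 563.
After the shift, demand is Qd = 572 - 9P.
New equilibrium: 27 = 18P, so P = 1.5 and Q = 558.5.
ΔP = 1.5 - 2 = -0.5.

ΔP = -0.5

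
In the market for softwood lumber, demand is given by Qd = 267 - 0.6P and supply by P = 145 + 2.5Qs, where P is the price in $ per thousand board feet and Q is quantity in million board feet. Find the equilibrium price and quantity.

P* = 325, Q* = 72

In direct form, Qs = -58 + 0.4P.
At equilibrium Qd = Qs, so 267 - 0.6P = -58 + 0.4P; collecting terms, 325 = P and P* = 325.
Then Q* = 267 - 0.6(325) = 72.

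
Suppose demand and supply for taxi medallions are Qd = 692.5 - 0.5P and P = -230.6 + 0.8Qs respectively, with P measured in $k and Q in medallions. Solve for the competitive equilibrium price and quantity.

Rewriting in direct form: Qs = 288.25 + 1.25P.
At equilibrium Qd = Qs, so 692.5 - 0.5P = 288.25 + 1.25P; collecting terms, 404.25 = 1.75P and P* = 231.
Plugging P* into demand: Q* = 692.5 - 0.5(231) = 577.

P* = 231, Q* = 577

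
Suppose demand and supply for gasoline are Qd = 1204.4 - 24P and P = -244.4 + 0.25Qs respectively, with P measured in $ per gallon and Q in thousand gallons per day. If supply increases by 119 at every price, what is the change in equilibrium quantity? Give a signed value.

Solving each curve for Q: Qs = 977.6 + 4P.
Set Qd = Qs: 1204.4 - 24P = 977.6 + 4P, so 226.8 = 28P and P* = 8.1.
Substitute back: Q* = 1204.4 - 24(8.1) = 1010.
After the shift, supply is Qs = 1096.6 + 4P.
Re-solving, 28P = 107.8 gives P = 3.85 and Q = 1112.
ΔQ = 1112 - 1010 = 102.

ΔQ = 102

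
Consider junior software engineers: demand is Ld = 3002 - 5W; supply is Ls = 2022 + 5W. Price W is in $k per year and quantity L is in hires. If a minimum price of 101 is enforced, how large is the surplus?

Surplus = 30

With W fixed at 101, quantity demanded is 2497 and quantity supplied is 2527.
Surplus = Ls - Ld = 2527 - 2497 = 30.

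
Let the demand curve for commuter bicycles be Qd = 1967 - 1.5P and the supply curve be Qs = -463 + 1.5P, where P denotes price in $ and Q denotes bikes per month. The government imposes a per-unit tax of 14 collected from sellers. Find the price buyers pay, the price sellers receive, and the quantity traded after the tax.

The tax drives a wedge P_b - P_s = 14. Substituting P_s = P_b - 14 into supply: Qs = -484 + 1.5P_b.
Equate demand and the shifted supply: 1967 - 1.5P_b = -484 + 1.5P_b, giving 3P_b = 2451, so P_b = 817.
So P_s = 803 and the quantity traded is Q = 1967 - 1.5(817) = 741.5.

P_b = 817, P_s = 803, Q = 741.5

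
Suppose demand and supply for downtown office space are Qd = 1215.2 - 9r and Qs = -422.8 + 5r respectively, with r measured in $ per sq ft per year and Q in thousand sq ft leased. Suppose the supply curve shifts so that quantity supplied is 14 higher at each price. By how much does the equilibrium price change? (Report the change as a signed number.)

At equilibrium Qd = Qs, so 1215.2 - 9r = -422.8 + 5r; collecting terms, 1638 = 14r and r* = 117.
Substitute back: Q* = 1215.2 - 9(117) = 162.2.
After the shift, supply is Qs = -408.8 + 5r.
Re-solving, 14r = 1624 gives r = 116 and Q = 171.2.
Δr = 116 - 117 = -1.

Δr = -1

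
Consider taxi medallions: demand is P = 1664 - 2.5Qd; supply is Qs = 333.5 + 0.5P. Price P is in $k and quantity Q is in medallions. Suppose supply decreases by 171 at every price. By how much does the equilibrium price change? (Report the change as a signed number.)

ΔP = 190

Inverting to quantity form: Qd = 665.6 - 0.4P.
At equilibrium Qd = Qs, so 665.6 - 0.4P = 333.5 + 0.5P; collecting terms, 332.1 = 0.9P and P* = 369.
Substitute back: Q* = 665.6 - 0.4(369) = 518.
After the shift, supply is Qs = 162.5 + 0.5P.
The new intersection has 503.1 = 0.9P, i.e. P = 559, Q = 442.
ΔP = 559 - 369 = 190.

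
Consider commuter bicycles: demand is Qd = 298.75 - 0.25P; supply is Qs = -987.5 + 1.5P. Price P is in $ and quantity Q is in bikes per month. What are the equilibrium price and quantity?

Equating demand and supply, 298.75 - 0.25P = -987.5 + 1.5P gives 1.75P = 1286.25, so P* = 735.
Plugging P* into demand: Q* = 298.75 - 0.25(735) = 115.

P* = 735, Q* = 115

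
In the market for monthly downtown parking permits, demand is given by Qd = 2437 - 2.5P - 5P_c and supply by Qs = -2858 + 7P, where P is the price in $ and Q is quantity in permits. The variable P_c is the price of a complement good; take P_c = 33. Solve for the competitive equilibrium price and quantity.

With P_c = 33, demand is Qd = 2272 - 2.5P.
Set Qd = Qs: 2272 - 2.5P = -2858 + 7P, so 5130 = 9.5P and P* = 540.
Substitute back: Q* = 2272 - 2.5(540) = 922.

P* = 540, Q* = 922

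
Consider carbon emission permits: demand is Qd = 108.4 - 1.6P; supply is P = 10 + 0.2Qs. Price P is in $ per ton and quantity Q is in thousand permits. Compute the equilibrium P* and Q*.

P* = 24, Q* = 70

Rewriting in direct form: Qs = -50 + 5P.
At equilibrium Qd = Qs, so 108.4 - 1.6P = -50 + 5P; collecting terms, 158.4 = 6.6P and P* = 24.
Substitute back: Q* = 108.4 - 1.6(24) = 70.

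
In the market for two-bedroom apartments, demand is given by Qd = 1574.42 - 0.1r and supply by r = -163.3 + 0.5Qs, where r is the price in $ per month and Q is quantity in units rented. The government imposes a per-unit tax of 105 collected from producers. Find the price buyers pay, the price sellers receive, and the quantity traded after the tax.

r_b = 694.2, r_s = 589.2, Q = 1505

Rewriting in direct form: Qs = 326.6 + 2r.
With a tax of 105 on producers, they supply based on the net price r_s = r_b - 105, so Qs = 116.6 + 2r_b.
Set Qd = Qs: 1574.42 - 0.1r_b = 116.6 + 2r_b, so 1457.82 = 2.1r_b and r_b = 694.2.
So r_s = 589.2 and the quantity traded is Q = 1574.42 - 0.1(694.2) = 1505.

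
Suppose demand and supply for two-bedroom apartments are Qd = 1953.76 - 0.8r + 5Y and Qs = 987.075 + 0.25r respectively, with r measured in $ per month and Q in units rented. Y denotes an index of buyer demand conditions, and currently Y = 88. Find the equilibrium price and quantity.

r* = 1339.7, Q* = 1322

With Y = 88, demand is Qd = 2393.76 - 0.8r.
The market clears where 2393.76 - 0.8r = 987.075 + 0.25r. Rearranging, 1.05r = 1406.685, hence r* = 1339.7.
Substitute back: Q* = 2393.76 - 0.8(1339.7) = 1322.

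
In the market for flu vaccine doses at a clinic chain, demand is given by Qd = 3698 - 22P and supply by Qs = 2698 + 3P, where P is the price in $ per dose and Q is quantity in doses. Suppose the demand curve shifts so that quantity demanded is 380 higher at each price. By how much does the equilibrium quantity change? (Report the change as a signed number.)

Equating demand and supply, 3698 - 22P = 2698 + 3P gives 25P = 1000, so P* = 40.
Substitute back: Q* = 3698 - 22(40) = 2818.
After the shift, demand is Qd = 4078 - 22P.
Re-solving, 25P = 1380 gives P = 55.2 and Q = 2863.6.
ΔQ = 2863.6 - 2818 = 45.6.

ΔQ = 45.6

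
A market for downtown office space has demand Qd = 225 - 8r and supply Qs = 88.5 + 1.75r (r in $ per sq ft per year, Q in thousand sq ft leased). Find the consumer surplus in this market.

Consumer surplus = 798.0625

Equating demand and supply, 225 - 8r = 88.5 + 1.75r gives 9.75r = 136.5, so r* = 14.
Then Q* = 225 - 8(14) = 113.
Demand choke price (Qd = 0): r = 225/8 = 28.125. Consumer surplus = ½ × (28.125 - 14) × 113 = 798.0625.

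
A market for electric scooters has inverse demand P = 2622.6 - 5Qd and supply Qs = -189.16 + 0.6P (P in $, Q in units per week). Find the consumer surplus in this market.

In direct form, Qd = 524.52 - 0.2P.
Set Qd = Qs: 524.52 - 0.2P = -189.16 + 0.6P, so 713.68 = 0.8P and P* = 892.1.
Then Q* = 524.52 - 0.2(892.1) = 346.1.
Demand choke price (Qd = 0): P = 524.52/0.2 = 2622.6. Consumer surplus = ½ × (2622.6 - 892.1) × 346.1 = 299463.025.

Consumer surplus = 299463.025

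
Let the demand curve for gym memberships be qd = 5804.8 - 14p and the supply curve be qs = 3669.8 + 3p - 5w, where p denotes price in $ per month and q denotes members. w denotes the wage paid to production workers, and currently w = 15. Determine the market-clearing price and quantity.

p* = 130, q* = 3984.8

With w = 15, supply is qs = 3594.8 + 3p.
Equating demand and supply, 5804.8 - 14p = 3594.8 + 3p gives 17p = 2210, so p* = 130.
Then q* = 5804.8 - 14(130) = 3984.8.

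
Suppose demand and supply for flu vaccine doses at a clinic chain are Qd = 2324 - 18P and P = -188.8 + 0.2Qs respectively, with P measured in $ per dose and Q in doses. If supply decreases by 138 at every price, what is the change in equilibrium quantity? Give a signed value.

Rewriting in direct form: Qs = 944 + 5P.
Equating demand and supply, 2324 - 18P = 944 + 5P gives 23P = 1380, so P* = 60.
Substitute back: Q* = 2324 - 18(60) = 1244.
After the shift, supply is Qs = 806 + 5P.
Re-solving, 23P = 1518 gives P = 66 and Q = 1136.
ΔQ = 1136 - 1244 = -108.

ΔQ = -108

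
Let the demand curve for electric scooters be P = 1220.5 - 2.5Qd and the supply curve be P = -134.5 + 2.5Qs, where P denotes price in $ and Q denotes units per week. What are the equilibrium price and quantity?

Inverting to quantity form: Qd = 488.2 - 0.4P and Qs = 53.8 + 0.4P.
Set Qd = Qs: 488.2 - 0.4P = 53.8 + 0.4P, so 434.4 = 0.8P and P* = 543.
From the demand curve, Q* = 488.2 - 0.4(543) = 271.

P* = 543, Q* = 271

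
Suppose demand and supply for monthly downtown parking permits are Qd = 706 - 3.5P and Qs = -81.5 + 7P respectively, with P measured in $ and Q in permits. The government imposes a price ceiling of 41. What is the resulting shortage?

Evaluating both curves at the ceiling price 41 gives Qd = 562.5, Qs = 205.5.
Shortage = Qd - Qs = 562.5 - 205.5 = 357.

Shortage = 357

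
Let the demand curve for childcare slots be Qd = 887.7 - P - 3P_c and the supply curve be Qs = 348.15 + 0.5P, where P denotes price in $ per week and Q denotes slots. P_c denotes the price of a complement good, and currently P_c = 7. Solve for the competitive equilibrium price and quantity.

P* = 345.7, Q* = 521

With P_c = 7, demand is Qd = 866.7 - P.
Set Qd = Qs: 866.7 - P = 348.15 + 0.5P, so 518.55 = 1.5P and P* = 345.7.
Then Q* = 866.7 - 345.7 = 521.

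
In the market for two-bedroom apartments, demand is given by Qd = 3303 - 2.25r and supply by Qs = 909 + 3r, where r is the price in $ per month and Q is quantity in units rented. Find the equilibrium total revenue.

Total revenue = 1038312

Set Qd = Qs: 3303 - 2.25r = 909 + 3r, so 2394 = 5.25r and r* = 456.
Plugging r* into demand: Q* = 3303 - 2.25(456) = 2277.
Total revenue = r* × Q* = 456 × 2277 = 1038312.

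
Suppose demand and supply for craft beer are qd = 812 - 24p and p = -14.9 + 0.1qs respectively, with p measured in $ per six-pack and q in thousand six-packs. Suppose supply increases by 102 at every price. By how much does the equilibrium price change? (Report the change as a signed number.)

Solving each curve for q: qs = 149 + 10p.
At equilibrium qd = qs, so 812 - 24p = 149 + 10p; collecting terms, 663 = 34p and p* = 19.5.
From the demand curve, q* = 812 - 24(19.5) = 344.
After the shift, supply is qs = 251 + 10p.
New equilibrium: 561 = 34p, so p = 16.5 and q = 416.
Δp = 16.5 - 19.5 = -3.

Δp = -3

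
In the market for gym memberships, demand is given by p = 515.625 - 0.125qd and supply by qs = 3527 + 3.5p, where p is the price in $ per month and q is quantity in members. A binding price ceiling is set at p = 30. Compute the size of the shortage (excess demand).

Solving each curve for q: qd = 4125 - 8p.
With p fixed at 30, quantity demanded is 3885 and quantity supplied is 3632.
Shortage = qd - qs = 3885 - 3632 = 253.

Shortage = 253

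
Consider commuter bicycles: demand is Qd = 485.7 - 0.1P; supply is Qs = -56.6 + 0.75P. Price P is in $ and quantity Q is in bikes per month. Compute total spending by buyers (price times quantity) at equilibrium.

Total spending by buyers = 269172.2

Equating demand and supply, 485.7 - 0.1P = -56.6 + 0.75P gives 0.85P = 542.3, so P* = 638.
Substitute back: Q* = 485.7 - 0.1(638) = 421.9.
Total spending by buyers = P* × Q* = 638 × 421.9 = 269172.2.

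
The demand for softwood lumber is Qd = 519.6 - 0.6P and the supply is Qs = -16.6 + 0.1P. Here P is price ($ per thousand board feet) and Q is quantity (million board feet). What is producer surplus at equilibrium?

Set Qd = Qs: 519.6 - 0.6P = -16.6 + 0.1P, so 536.2 = 0.7P and P* = 766.
Then Q* = 519.6 - 0.6(766) = 60.
Supply choke price (Qs = 0): P = 166. Producer surplus = ½ × (766 - 166) × 60 = 18000.

Producer surplus = 18000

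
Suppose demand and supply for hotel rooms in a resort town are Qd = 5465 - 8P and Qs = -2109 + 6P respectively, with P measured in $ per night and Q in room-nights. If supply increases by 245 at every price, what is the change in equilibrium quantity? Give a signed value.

At equilibrium Qd = Qs, so 5465 - 8P = -2109 + 6P; collecting terms, 7574 = 14P and P* = 541.
Then Q* = 5465 - 8(541) = 1137.
After the shift, supply is Qs = -1864 + 6P.
Re-solving, 14P = 7329 gives P = 523.5 and Q = 1277.
ΔQ = 1277 - 1137 = 140.

ΔQ = 140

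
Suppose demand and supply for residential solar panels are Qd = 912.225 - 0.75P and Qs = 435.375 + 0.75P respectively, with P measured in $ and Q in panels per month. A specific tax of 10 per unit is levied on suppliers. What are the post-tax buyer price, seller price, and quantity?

With a tax of 10 on suppliers, they supply based on the net price P_s = P_b - 10, so Qs = 427.875 + 0.75P_b.
Equate demand and the shifted supply: 912.225 - 0.75P_b = 427.875 + 0.75P_b, giving 1.5P_b = 484.35, so P_b = 322.9.
Then P_s = 322.9 - 10 = 312.9 and Q = 912.225 - 0.75(322.9) = 670.05.

P_b = 322.9, P_s = 312.9, Q = 670.05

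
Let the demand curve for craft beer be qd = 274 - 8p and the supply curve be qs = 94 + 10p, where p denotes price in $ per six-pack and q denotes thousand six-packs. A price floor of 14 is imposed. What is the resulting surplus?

Surplus = 72

At p = 14: qd = 162 and qs = 234.
Surplus = qs - qd = 234 - 162 = 72.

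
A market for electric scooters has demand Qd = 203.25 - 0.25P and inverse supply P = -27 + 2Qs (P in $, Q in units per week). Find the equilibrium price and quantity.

P* = 253, Q* = 140

Rewriting in direct form: Qs = 13.5 + 0.5P.
Equating demand and supply, 203.25 - 0.25P = 13.5 + 0.5P gives 0.75P = 189.75, so P* = 253.
Then Q* = 203.25 - 0.25(253) = 140.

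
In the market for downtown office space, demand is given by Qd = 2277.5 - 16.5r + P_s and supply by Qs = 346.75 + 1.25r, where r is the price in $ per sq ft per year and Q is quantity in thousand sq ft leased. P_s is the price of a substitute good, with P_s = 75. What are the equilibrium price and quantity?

r* = 113, Q* = 488

With P_s = 75, demand is Qd = 2352.5 - 16.5r.
At equilibrium Qd = Qs, so 2352.5 - 16.5r = 346.75 + 1.25r; collecting terms, 2005.75 = 17.75r and r* = 113.
From the demand curve, Q* = 2352.5 - 16.5(113) = 488.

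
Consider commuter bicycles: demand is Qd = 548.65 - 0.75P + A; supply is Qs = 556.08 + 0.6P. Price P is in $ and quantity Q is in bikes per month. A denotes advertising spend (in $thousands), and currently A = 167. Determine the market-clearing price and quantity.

With A = 167, demand is Qd = 715.65 - 0.75P.
At equilibrium Qd = Qs, so 715.65 - 0.75P = 556.08 + 0.6P; collecting terms, 159.57 = 1.35P and P* = 118.2.
Substitute back: Q* = 715.65 - 0.75(118.2) = 627.

P* = 118.2, Q* = 627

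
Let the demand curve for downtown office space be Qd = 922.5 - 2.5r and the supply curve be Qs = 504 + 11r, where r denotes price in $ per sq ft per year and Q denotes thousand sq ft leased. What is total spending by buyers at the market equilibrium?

Set Qd = Qs: 922.5 - 2.5r = 504 + 11r, so 418.5 = 13.5r and r* = 31.
Plugging r* into demand: Q* = 922.5 - 2.5(31) = 845.
Total spending by buyers = r* × Q* = 31 × 845 = 26195.

Total spending by buyers = 26195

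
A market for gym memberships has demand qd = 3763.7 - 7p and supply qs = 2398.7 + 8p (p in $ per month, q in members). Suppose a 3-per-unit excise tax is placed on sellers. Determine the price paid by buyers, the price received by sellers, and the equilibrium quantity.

Sellers keep p_s = p_b - 3 per unit, so supply in terms of the buyer price is qs = 2374.7 + 8p_b.
Set qd = qs: 3763.7 - 7p_b = 2374.7 + 8p_b, so 1389 = 15p_b and p_b = 92.6.
So p_s = 89.6 and the quantity traded is q = 3763.7 - 7(92.6) = 3115.5.

p_b = 92.6, p_s = 89.6, q = 3115.5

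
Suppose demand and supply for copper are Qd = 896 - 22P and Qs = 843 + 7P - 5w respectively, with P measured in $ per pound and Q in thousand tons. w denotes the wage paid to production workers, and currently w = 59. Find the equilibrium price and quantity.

P* = 12, Q* = 632

With w = 59, supply is Qs = 548 + 7P.
Set Qd = Qs: 896 - 22P = 548 + 7P, so 348 = 29P and P* = 12.
Then Q* = 896 - 22(12) = 632.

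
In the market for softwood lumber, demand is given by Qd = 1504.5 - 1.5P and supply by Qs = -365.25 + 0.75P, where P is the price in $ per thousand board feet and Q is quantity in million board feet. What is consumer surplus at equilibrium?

Consumer surplus = 22188

Set Qd = Qs: 1504.5 - 1.5P = -365.25 + 0.75P, so 1869.75 = 2.25P and P* = 831.
From the demand curve, Q* = 1504.5 - 1.5(831) = 258.
Demand choke price (Qd = 0): P = 1504.5/1.5 = 1003. Consumer surplus = ½ × (1003 - 831) × 258 = 22188.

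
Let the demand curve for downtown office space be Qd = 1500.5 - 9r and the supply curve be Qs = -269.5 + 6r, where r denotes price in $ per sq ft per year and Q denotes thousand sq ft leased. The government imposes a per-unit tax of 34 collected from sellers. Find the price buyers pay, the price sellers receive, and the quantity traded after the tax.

With a tax of 34 on sellers, they supply based on the net price r_s = r_b - 34, so Qs = -473.5 + 6r_b.
Equate demand and the shifted supply: 1500.5 - 9r_b = -473.5 + 6r_b, giving 15r_b = 1974, so r_b = 131.6.
Then r_s = 131.6 - 34 = 97.6 and Q = 1500.5 - 9(131.6) = 316.1.

r_b = 131.6, r_s = 97.6, Q = 316.1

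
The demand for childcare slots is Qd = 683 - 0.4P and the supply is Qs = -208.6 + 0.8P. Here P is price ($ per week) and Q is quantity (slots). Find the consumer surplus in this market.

Consumer surplus = 186052.05

Equating demand and supply, 683 - 0.4P = -208.6 + 0.8P gives 1.2P = 891.6, so P* = 743.
Plugging P* into demand: Q* = 683 - 0.4(743) = 385.8.
Demand choke price (Qd = 0): P = 683/0.4 = 1707.5. Consumer surplus = ½ × (1707.5 - 743) × 385.8 = 186052.05.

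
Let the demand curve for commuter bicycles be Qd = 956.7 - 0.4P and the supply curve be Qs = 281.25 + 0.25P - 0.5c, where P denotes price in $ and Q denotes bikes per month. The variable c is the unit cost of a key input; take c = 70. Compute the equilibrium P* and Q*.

P* = 1093, Q* = 519.5

With c = 70, supply is Qs = 246.25 + 0.25P.
Set Qd = Qs: 956.7 - 0.4P = 246.25 + 0.25P, so 710.45 = 0.65P and P* = 1093.
From the demand curve, Q* = 956.7 - 0.4(1093) = 519.5.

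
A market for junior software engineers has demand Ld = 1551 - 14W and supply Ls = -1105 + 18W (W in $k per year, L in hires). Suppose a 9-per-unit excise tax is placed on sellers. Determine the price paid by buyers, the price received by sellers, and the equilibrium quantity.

W_b = 88.0625, W_s = 79.0625, L = 318.125

With a tax of 9 on sellers, they supply based on the net price W_s = W_b - 9, so Ls = -1267 + 18W_b.
Set Ld = Ls: 1551 - 14W_b = -1267 + 18W_b, so 2818 = 32W_b and W_b = 88.0625.
Then W_s = 88.0625 - 9 = 79.0625 and L = 1551 - 14(88.0625) = 318.125.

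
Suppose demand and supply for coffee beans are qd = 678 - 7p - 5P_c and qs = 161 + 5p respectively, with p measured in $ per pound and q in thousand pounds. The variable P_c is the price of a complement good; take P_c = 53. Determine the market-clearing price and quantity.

p* = 21, q* = 266

With P_c = 53, demand is qd = 413 - 7p.
The market clears where 413 - 7p = 161 + 5p. Rearranging, 12p = 252, hence p* = 21.
Plugging p* into demand: q* = 413 - 7(21) = 266.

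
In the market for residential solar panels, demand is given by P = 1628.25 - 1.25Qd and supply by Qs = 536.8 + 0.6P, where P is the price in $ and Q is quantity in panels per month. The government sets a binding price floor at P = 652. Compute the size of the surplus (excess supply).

Solving each curve for Q: Qd = 1302.6 - 0.8P.
At P = 652: Qd = 781 and Qs = 928.
Surplus = Qs - Qd = 928 - 781 = 147.

Surplus = 147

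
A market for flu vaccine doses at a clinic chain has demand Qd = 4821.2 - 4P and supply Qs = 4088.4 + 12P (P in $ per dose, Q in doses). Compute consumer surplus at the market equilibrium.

The market clears where 4821.2 - 4P = 4088.4 + 12P. Rearranging, 16P = 732.8, hence P* = 45.8.
Plugging P* into demand: Q* = 4821.2 - 4(45.8) = 4638.
Demand choke price (Qd = 0): P = 4821.2/4 = 1205.3. Consumer surplus = ½ × (1205.3 - 45.8) × 4638 = 2688880.5.

Consumer surplus = 2688880.5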